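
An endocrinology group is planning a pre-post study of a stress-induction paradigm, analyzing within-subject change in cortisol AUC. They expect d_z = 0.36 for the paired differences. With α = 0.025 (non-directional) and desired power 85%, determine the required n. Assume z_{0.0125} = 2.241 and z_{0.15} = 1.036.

For a paired (one-sample on differences) test: n = ((z_{α/2} + z_β) / d)².
z_{α/2} + z_β = 2.241 + 1.036 = 3.277.
n = (3.277 / 0.36)² = 9.103² = 82.86.
Round up.

n = 83 pairs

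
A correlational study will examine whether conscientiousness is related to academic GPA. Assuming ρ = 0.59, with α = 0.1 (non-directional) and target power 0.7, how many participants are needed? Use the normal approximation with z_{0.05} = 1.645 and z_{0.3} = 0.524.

Fisher's z: C = ½·ln((1+r)/(1−r)) = ½·ln(3.8780) = 0.6777.
n = ((z_{α/2} + z_β)/C)² + 3.
(1.645 + 0.524) / 0.6777 = 2.169 / 0.6777 = 3.201.
n = 3.201² + 3 = 10.24 + 3 = 13.2.
Round up.

n = 14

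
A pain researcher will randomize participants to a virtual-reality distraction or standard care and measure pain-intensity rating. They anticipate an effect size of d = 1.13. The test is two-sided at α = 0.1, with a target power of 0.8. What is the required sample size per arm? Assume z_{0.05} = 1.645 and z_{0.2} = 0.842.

For two independent groups with equal n: n = 2·((z_{α/2} + z_β) / d)².
z_{α/2} + z_β = 1.645 + 0.842 = 2.487.
n = 2 × (2.487 / 1.13)² = 2 × 2.201² = 2 × 4.84 = 9.7.
Round up to the next whole participant.

n = 10 per group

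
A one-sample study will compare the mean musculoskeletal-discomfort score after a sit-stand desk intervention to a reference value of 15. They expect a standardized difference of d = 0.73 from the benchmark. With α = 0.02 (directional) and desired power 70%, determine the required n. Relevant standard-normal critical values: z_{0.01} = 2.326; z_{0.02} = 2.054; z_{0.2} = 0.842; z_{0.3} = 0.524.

n = 13

For a one-sample test: n = ((z_{α} + z_β) / d)².
z_{α} + z_β = 2.054 + 0.524 = 2.578.
n = (2.578 / 0.73)² = 3.532² = 12.47.
Round up.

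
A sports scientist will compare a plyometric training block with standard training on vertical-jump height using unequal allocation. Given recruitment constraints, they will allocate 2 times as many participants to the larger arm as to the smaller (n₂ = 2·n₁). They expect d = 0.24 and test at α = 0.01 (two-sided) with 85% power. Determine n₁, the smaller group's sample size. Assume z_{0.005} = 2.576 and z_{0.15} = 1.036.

n₁ = 340

With allocation ratio k = n₂/n₁ = 2, Var(x̄₁−x̄₂) = σ²(1/n₁ + 1/(k·n₁)) = σ²·(k+1)/(k·n₁).
So n₁ = (1 + 1/k)·((z_{α/2} + z_β)/d)² = 1.500 × (3.612/0.24)².
n₁ = 1.500 × 226.50 = 339.8.
Round up: n₁ = 340, giving n₂ = 2 × 340 = 680.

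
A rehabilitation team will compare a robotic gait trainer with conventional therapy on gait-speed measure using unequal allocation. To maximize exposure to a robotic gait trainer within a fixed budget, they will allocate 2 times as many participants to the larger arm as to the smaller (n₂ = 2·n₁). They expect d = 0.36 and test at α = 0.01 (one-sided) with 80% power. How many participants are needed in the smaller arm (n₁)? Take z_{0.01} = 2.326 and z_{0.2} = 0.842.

n₁ = 117

With allocation ratio k = n₂/n₁ = 2, Var(x̄₁−x̄₂) = σ²(1/n₁ + 1/(k·n₁)) = σ²·(k+1)/(k·n₁).
So n₁ = (1 + 1/k)·((z_{α} + z_β)/d)² = 1.500 × (3.168/0.36)².
n₁ = 1.500 × 77.44 = 116.2.
Round up: n₁ = 117, giving n₂ = 2 × 117 = 234.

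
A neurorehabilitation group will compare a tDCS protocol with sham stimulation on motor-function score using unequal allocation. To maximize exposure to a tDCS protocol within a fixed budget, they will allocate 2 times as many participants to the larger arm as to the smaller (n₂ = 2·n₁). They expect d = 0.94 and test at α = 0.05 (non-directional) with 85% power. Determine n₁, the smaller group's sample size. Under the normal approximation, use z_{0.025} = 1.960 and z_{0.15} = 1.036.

n₁ = 16

With allocation ratio k = n₂/n₁ = 2, Var(x̄₁−x̄₂) = σ²(1/n₁ + 1/(k·n₁)) = σ²·(k+1)/(k·n₁).
So n₁ = (1 + 1/k)·((z_{α/2} + z_β)/d)² = 1.500 × (2.996/0.94)².
n₁ = 1.500 × 10.16 = 15.2.
Round up: n₁ = 16, giving n₂ = 2 × 16 = 32.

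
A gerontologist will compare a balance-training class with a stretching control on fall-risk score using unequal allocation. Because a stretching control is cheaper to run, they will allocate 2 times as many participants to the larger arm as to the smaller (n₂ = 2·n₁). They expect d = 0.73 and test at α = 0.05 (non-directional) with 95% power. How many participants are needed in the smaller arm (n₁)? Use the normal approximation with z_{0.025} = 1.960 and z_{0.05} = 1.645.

n₁ = 37

With allocation ratio k = n₂/n₁ = 2, Var(x̄₁−x̄₂) = σ²(1/n₁ + 1/(k·n₁)) = σ²·(k+1)/(k·n₁).
So n₁ = (1 + 1/k)·((z_{α/2} + z_β)/d)² = 1.500 × (3.605/0.73)².
n₁ = 1.500 × 24.39 = 36.6.
Round up: n₁ = 37, giving n₂ = 2 × 37 = 74.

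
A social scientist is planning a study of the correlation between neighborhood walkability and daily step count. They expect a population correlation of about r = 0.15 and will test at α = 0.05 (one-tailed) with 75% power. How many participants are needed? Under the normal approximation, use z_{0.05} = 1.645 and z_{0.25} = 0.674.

n = 239

Fisher's z: C = ½·ln((1+r)/(1−r)) = ½·ln(1.3529) = 0.1511.
n = ((z_{α} + z_β)/C)² + 3.
(1.645 + 0.674) / 0.1511 = 2.319 / 0.1511 = 15.347.
n = 15.347² + 3 = 235.54 + 3 = 238.5.
Round up.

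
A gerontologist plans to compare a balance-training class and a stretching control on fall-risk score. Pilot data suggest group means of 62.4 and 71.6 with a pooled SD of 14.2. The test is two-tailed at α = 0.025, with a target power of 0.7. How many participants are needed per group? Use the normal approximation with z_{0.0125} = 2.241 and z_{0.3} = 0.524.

Cohen's d = |M₁ − M₂| / SD_pooled = |62.4 − 71.6| / 14.2 = 9.2 / 14.2 = 0.648.
For two independent groups with equal n: n = 2·((z_{α/2} + z_β) / d)².
z_{α/2} + z_β = 2.241 + 0.524 = 2.765.
n = 2 × (2.765 / 0.648)² = 2 × 4.267² = 2 × 18.21 = 36.4.
Round up to the next whole participant.

n = 37 per group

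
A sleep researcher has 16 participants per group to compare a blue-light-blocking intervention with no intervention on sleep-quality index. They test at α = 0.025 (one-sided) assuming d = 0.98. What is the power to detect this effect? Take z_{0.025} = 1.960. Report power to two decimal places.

power ≈ 0.79

For two equal groups, power = Φ(d·√(n/2) − z_{α}).
d·√(n/2) = 0.98 × √(16/2) = 0.98 × 2.828 = 2.772.
z_β = 2.772 − 1.960 = 0.812.
Power = Φ(0.812) = 0.792.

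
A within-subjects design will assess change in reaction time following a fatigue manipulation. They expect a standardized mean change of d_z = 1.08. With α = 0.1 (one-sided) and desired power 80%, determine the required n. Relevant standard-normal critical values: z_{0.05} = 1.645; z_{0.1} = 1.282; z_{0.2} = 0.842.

n = 4 pairs

For a paired (one-sample on differences) test: n = ((z_{α} + z_β) / d)².
z_{α} + z_β = 1.282 + 0.842 = 2.124.
n = (2.124 / 1.08)² = 1.967² = 3.87.
Round up.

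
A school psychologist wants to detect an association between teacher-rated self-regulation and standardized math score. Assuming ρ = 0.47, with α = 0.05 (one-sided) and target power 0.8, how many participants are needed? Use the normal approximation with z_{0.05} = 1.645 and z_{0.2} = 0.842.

n = 27

Fisher's z: C = ½·ln((1+r)/(1−r)) = ½·ln(2.7736) = 0.5101.
n = ((z_{α} + z_β)/C)² + 3.
(1.645 + 0.842) / 0.5101 = 2.487 / 0.5101 = 4.876.
n = 4.876² + 3 = 23.77 + 3 = 26.8.
Round up.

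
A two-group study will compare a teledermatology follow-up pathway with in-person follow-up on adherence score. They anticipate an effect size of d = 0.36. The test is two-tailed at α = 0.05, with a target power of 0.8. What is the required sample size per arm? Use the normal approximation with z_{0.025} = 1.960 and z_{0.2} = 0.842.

n = 122 per group

For two independent groups with equal n: n = 2·((z_{α/2} + z_β) / d)².
z_{α/2} + z_β = 1.960 + 0.842 = 2.802.
n = 2 × (2.802 / 0.36)² = 2 × 7.783² = 2 × 60.58 = 121.2.
Round up to the next whole participant.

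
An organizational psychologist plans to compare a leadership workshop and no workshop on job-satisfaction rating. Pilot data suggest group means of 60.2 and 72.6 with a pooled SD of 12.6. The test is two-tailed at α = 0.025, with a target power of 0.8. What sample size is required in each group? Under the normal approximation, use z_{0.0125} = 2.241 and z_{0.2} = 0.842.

n = 20 per group

Cohen's d = |M₁ − M₂| / SD_pooled = |60.2 − 72.6| / 12.6 = 12.4 / 12.6 = 0.984.
For two independent groups with equal n: n = 2·((z_{α/2} + z_β) / d)².
z_{α/2} + z_β = 2.241 + 0.842 = 3.083.
n = 2 × (3.083 / 0.984)² = 2 × 3.133² = 2 × 9.82 = 19.6.
Round up to the next whole participant.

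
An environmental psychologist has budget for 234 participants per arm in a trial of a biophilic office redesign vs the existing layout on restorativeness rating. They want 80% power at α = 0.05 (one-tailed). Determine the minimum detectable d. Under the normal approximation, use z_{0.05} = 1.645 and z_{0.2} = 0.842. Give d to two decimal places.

For two independent groups of n = 234 each: d_min = (z_{α} + z_β)·√(2/n).
z-sum = 1.645 + 0.842 = 2.487.
d_min = 2.487 × √(2/234) = 2.487 × 0.0925 = 0.230.

d_min ≈ 0.23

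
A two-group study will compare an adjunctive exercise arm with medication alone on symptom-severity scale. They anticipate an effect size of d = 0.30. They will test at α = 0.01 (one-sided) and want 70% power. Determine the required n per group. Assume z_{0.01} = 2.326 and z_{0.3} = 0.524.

For two independent groups with equal n: n = 2·((z_{α} + z_β) / d)².
z_{α} + z_β = 2.326 + 0.524 = 2.850.
n = 2 × (2.850 / 0.30)² = 2 × 9.500² = 2 × 90.25 = 180.5.
Round up to the next whole participant.

n = 181 per group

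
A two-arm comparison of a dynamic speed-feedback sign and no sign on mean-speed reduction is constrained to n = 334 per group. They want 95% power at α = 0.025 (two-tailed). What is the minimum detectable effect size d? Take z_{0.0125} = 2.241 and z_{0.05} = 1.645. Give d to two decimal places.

d_min ≈ 0.30

For two independent groups of n = 334 each: d_min = (z_{α/2} + z_β)·√(2/n).
z-sum = 2.241 + 1.645 = 3.886.
d_min = 3.886 × √(2/334) = 3.886 × 0.0774 = 0.301.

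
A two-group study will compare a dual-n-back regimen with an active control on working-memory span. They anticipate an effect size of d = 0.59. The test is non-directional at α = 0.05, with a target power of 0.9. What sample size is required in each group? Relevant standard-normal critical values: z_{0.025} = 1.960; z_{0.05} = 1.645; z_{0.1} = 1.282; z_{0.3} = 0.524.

n = 61 per group

For two independent groups with equal n: n = 2·((z_{α/2} + z_β) / d)².
z_{α/2} + z_β = 1.960 + 1.282 = 3.242.
n = 2 × (3.242 / 0.59)² = 2 × 5.495² = 2 × 30.19 = 60.4.
Round up to the next whole participant.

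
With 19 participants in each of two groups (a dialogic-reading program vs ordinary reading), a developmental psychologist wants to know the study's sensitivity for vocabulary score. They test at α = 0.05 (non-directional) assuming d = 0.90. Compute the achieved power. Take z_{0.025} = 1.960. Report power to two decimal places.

For two equal groups, power = Φ(d·√(n/2) − z_{α/2}).
d·√(n/2) = 0.90 × √(19/2) = 0.90 × 3.082 = 2.774.
z_β = 2.774 − 1.960 = 0.814.
Power = Φ(0.814) = 0.792.

power ≈ 0.79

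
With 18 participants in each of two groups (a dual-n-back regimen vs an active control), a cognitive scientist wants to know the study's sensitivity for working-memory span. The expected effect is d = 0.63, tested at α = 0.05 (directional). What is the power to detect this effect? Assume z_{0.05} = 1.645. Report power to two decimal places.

For two equal groups, power = Φ(d·√(n/2) − z_{α}).
d·√(n/2) = 0.63 × √(18/2) = 0.63 × 3.000 = 1.890.
z_β = 1.890 − 1.645 = 0.245.
Power = Φ(0.245) = 0.597.

power ≈ 0.60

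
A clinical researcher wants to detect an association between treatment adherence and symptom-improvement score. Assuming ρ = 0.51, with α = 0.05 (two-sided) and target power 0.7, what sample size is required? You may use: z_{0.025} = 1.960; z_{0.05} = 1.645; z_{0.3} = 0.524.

n = 23

Fisher's z: C = ½·ln((1+r)/(1−r)) = ½·ln(3.0816) = 0.5627.
n = ((z_{α/2} + z_β)/C)² + 3.
(1.960 + 0.524) / 0.5627 = 2.484 / 0.5627 = 4.414.
n = 4.414² + 3 = 19.49 + 3 = 22.5.
Round up.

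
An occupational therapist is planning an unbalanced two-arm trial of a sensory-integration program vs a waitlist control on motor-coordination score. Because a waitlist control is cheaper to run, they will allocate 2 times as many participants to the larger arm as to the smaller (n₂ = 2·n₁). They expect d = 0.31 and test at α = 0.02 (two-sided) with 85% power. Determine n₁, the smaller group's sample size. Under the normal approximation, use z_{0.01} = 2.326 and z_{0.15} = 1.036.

With allocation ratio k = n₂/n₁ = 2, Var(x̄₁−x̄₂) = σ²(1/n₁ + 1/(k·n₁)) = σ²·(k+1)/(k·n₁).
So n₁ = (1 + 1/k)·((z_{α/2} + z_β)/d)² = 1.500 × (3.362/0.31)².
n₁ = 1.500 × 117.62 = 176.4.
Round up: n₁ = 177, giving n₂ = 2 × 177 = 354.

n₁ = 177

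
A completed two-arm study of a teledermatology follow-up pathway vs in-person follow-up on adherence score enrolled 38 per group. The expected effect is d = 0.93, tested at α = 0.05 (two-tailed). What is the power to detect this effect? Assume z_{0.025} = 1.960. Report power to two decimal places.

power ≈ 0.98

For two equal groups, power = Φ(d·√(n/2) − z_{α/2}).
d·√(n/2) = 0.93 × √(38/2) = 0.93 × 4.359 = 4.054.
z_β = 4.054 − 1.960 = 2.094.
Power = Φ(2.094) = 0.982.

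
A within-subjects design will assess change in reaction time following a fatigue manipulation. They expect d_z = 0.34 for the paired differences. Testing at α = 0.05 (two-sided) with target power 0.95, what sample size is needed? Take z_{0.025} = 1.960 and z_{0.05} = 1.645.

For a paired (one-sample on differences) test: n = ((z_{α/2} + z_β) / d)².
z_{α/2} + z_β = 1.960 + 1.645 = 3.605.
n = (3.605 / 0.34)² = 10.603² = 112.42.
Round up.

n = 113 pairs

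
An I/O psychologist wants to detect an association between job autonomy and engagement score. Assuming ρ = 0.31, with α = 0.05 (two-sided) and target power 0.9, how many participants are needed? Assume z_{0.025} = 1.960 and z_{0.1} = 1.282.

n = 106

Fisher's z: C = ½·ln((1+r)/(1−r)) = ½·ln(1.8986) = 0.3205.
n = ((z_{α/2} + z_β)/C)² + 3.
(1.960 + 1.282) / 0.3205 = 3.242 / 0.3205 = 10.115.
n = 10.115² + 3 = 102.32 + 3 = 105.3.
Round up.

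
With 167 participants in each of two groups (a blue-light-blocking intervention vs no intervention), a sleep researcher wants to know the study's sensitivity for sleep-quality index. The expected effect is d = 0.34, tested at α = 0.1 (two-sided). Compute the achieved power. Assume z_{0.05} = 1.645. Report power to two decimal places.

power ≈ 0.93

For two equal groups, power = Φ(d·√(n/2) − z_{α/2}).
d·√(n/2) = 0.34 × √(167/2) = 0.34 × 9.138 = 3.107.
z_β = 3.107 − 1.645 = 1.462.
Power = Φ(1.462) = 0.928.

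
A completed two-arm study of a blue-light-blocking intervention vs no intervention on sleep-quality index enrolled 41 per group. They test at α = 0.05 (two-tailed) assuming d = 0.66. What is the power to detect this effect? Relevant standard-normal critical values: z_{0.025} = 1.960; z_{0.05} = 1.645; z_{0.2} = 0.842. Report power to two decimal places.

power ≈ 0.85

For two equal groups, power = Φ(d·√(n/2) − z_{α/2}).
d·√(n/2) = 0.66 × √(41/2) = 0.66 × 4.528 = 2.988.
z_β = 2.988 − 1.960 = 1.028.
Power = Φ(1.028) = 0.848.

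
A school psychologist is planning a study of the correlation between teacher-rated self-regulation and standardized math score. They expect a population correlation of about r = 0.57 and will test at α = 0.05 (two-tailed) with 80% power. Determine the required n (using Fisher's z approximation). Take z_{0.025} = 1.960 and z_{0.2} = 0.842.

n = 22

Fisher's z: C = ½·ln((1+r)/(1−r)) = ½·ln(3.6512) = 0.6475.
n = ((z_{α/2} + z_β)/C)² + 3.
(1.960 + 0.842) / 0.6475 = 2.802 / 0.6475 = 4.327.
n = 4.327² + 3 = 18.73 + 3 = 21.7.
Round up.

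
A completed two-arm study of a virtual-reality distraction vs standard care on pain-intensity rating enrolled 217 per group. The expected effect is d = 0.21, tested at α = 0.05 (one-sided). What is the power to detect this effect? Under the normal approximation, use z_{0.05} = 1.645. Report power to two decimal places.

For two equal groups, power = Φ(d·√(n/2) − z_{α}).
d·√(n/2) = 0.21 × √(217/2) = 0.21 × 10.416 = 2.187.
z_β = 2.187 − 1.645 = 0.542.
Power = Φ(0.542) = 0.706.

power ≈ 0.71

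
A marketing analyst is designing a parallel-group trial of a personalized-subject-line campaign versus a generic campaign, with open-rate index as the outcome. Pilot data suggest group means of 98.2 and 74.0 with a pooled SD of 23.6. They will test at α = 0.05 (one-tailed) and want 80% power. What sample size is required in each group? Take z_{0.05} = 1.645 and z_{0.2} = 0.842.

Cohen's d = |M₁ − M₂| / SD_pooled = |98.2 − 74.0| / 23.6 = 24.2 / 23.6 = 1.025.
For two independent groups with equal n: n = 2·((z_{α} + z_β) / d)².
z_{α} + z_β = 1.645 + 0.842 = 2.487.
n = 2 × (2.487 / 1.025)² = 2 × 2.426² = 2 × 5.89 = 11.8.
Round up to the next whole participant.

n = 12 per group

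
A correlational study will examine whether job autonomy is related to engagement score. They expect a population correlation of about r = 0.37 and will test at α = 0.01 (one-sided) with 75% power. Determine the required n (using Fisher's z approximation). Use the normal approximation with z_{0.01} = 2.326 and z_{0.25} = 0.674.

n = 63

Fisher's z: C = ½·ln((1+r)/(1−r)) = ½·ln(2.1746) = 0.3884.
n = ((z_{α} + z_β)/C)² + 3.
(2.326 + 0.674) / 0.3884 = 3.000 / 0.3884 = 7.724.
n = 7.724² + 3 = 59.66 + 3 = 62.7.
Round up.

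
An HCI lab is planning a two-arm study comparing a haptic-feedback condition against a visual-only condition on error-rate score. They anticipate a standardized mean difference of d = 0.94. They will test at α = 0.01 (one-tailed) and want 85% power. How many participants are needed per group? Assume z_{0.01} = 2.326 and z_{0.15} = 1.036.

For two independent groups with equal n: n = 2·((z_{α} + z_β) / d)².
z_{α} + z_β = 2.326 + 1.036 = 3.362.
n = 2 × (3.362 / 0.94)² = 2 × 3.577² = 2 × 12.79 = 25.6.
Round up to the next whole participant.

n = 26 per group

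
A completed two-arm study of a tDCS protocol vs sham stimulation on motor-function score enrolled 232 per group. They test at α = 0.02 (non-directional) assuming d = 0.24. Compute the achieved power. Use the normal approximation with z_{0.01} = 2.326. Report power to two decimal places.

power ≈ 0.60

For two equal groups, power = Φ(d·√(n/2) − z_{α/2}).
d·√(n/2) = 0.24 × √(232/2) = 0.24 × 10.770 = 2.585.
z_β = 2.585 − 2.326 = 0.259.
Power = Φ(0.259) = 0.602.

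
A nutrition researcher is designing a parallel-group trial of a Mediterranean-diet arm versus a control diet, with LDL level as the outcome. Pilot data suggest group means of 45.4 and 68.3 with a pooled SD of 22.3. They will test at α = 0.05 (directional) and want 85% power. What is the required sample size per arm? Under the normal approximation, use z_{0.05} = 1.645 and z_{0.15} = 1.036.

Cohen's d = |M₁ − M₂| / SD_pooled = |45.4 − 68.3| / 22.3 = 22.9 / 22.3 = 1.027.
For two independent groups with equal n: n = 2·((z_{α} + z_β) / d)².
z_{α} + z_β = 1.645 + 1.036 = 2.681.
n = 2 × (2.681 / 1.027)² = 2 × 2.611² = 2 × 6.81 = 13.6.
Round up to the next whole participant.

n = 14 per group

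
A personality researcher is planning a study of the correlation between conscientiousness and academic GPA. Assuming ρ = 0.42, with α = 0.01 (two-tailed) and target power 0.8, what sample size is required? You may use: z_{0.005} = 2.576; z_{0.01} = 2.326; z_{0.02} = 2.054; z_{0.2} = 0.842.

Fisher's z: C = ½·ln((1+r)/(1−r)) = ½·ln(2.4483) = 0.4477.
n = ((z_{α/2} + z_β)/C)² + 3.
(2.576 + 0.842) / 0.4477 = 3.418 / 0.4477 = 7.635.
n = 7.635² + 3 = 58.29 + 3 = 61.3.
Round up.

n = 62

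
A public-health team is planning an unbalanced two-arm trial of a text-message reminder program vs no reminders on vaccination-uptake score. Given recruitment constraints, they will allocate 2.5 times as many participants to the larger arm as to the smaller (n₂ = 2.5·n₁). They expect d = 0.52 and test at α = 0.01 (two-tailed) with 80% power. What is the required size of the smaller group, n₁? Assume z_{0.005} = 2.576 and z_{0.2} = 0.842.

n₁ = 61

With allocation ratio k = n₂/n₁ = 2.5, Var(x̄₁−x̄₂) = σ²(1/n₁ + 1/(k·n₁)) = σ²·(k+1)/(k·n₁).
So n₁ = (1 + 1/k)·((z_{α/2} + z_β)/d)² = 1.400 × (3.418/0.52)².
n₁ = 1.400 × 43.21 = 60.5.
Round up: n₁ = 61, giving n₂ = ⌈2.5 × 61⌉ = ⌈152.5⌉ = 153.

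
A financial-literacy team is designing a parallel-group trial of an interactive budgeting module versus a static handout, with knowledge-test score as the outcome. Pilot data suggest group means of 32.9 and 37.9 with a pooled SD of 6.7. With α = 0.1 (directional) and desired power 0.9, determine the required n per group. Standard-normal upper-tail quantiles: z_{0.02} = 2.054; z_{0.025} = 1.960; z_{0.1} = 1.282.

Cohen's d = |M₁ − M₂| / SD_pooled = |32.9 − 37.9| / 6.7 = 5.0 / 6.7 = 0.746.
For two independent groups with equal n: n = 2·((z_{α} + z_β) / d)².
z_{α} + z_β = 1.282 + 1.282 = 2.564.
n = 2 × (2.564 / 0.746)² = 2 × 3.437² = 2 × 11.81 = 23.6.
Round up to the next whole participant.

n = 24 per group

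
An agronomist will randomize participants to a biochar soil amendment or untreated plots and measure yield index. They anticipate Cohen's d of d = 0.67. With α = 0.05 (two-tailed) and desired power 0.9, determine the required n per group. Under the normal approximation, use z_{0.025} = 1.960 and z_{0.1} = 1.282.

n = 47 per group

For two independent groups with equal n: n = 2·((z_{α/2} + z_β) / d)².
z_{α/2} + z_β = 1.960 + 1.282 = 3.242.
n = 2 × (3.242 / 0.67)² = 2 × 4.839² = 2 × 23.41 = 46.8.
Round up to the next whole participant.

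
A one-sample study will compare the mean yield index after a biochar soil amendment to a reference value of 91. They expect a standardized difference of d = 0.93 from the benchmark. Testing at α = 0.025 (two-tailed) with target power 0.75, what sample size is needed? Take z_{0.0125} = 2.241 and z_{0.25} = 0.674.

For a one-sample test: n = ((z_{α/2} + z_β) / d)².
z_{α/2} + z_β = 2.241 + 0.674 = 2.915.
n = (2.915 / 0.93)² = 3.134² = 9.82.
Round up.

n = 10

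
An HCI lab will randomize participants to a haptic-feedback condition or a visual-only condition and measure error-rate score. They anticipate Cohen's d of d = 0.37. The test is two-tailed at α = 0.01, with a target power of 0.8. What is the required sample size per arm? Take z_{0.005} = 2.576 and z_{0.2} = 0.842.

n = 171 per group

For two independent groups with equal n: n = 2·((z_{α/2} + z_β) / d)².
z_{α/2} + z_β = 2.576 + 0.842 = 3.418.
n = 2 × (3.418 / 0.37)² = 2 × 9.238² = 2 × 85.34 = 170.7.
Round up to the next whole participant.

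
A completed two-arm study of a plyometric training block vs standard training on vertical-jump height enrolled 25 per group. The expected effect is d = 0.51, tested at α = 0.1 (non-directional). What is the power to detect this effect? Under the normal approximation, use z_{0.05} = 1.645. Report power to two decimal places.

power ≈ 0.56

For two equal groups, power = Φ(d·√(n/2) − z_{α/2}).
d·√(n/2) = 0.51 × √(25/2) = 0.51 × 3.536 = 1.803.
z_β = 1.803 − 1.645 = 0.158.
Power = Φ(0.158) = 0.563.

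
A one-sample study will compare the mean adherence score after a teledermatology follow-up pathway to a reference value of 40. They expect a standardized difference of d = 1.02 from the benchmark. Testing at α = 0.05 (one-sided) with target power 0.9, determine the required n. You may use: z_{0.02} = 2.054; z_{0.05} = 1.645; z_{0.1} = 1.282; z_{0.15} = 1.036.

n = 9

For a one-sample test: n = ((z_{α} + z_β) / d)².
z_{α} + z_β = 1.645 + 1.282 = 2.927.
n = (2.927 / 1.02)² = 2.870² = 8.23.
Round up.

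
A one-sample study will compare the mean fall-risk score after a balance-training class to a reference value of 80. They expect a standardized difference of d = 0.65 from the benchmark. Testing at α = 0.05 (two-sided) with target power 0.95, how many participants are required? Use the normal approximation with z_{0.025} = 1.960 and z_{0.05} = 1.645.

n = 31

For a one-sample test: n = ((z_{α/2} + z_β) / d)².
z_{α/2} + z_β = 1.960 + 1.645 = 3.605.
n = (3.605 / 0.65)² = 5.546² = 30.76.
Round up.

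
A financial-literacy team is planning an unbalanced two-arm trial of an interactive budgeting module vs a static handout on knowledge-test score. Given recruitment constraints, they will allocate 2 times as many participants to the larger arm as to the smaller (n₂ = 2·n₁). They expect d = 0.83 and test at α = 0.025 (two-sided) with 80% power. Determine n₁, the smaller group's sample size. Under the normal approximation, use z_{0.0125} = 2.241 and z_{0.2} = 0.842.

n₁ = 21

With allocation ratio k = n₂/n₁ = 2, Var(x̄₁−x̄₂) = σ²(1/n₁ + 1/(k·n₁)) = σ²·(k+1)/(k·n₁).
So n₁ = (1 + 1/k)·((z_{α/2} + z_β)/d)² = 1.500 × (3.083/0.83)².
n₁ = 1.500 × 13.80 = 20.7.
Round up: n₁ = 21, giving n₂ = 2 × 21 = 42.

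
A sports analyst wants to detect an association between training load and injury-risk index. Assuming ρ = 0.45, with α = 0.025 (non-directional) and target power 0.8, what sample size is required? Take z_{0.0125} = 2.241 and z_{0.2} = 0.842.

n = 44

Fisher's z: C = ½·ln((1+r)/(1−r)) = ½·ln(2.6364) = 0.4847.
n = ((z_{α/2} + z_β)/C)² + 3.
(2.241 + 0.842) / 0.4847 = 3.083 / 0.4847 = 6.361.
n = 6.361² + 3 = 40.46 + 3 = 43.5.
Round up.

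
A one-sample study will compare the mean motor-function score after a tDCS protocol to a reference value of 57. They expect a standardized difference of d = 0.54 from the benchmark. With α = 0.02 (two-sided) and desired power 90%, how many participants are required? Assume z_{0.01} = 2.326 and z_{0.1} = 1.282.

n = 45

For a one-sample test: n = ((z_{α/2} + z_β) / d)².
z_{α/2} + z_β = 2.326 + 1.282 = 3.608.
n = (3.608 / 0.54)² = 6.681² = 44.64.
Round up.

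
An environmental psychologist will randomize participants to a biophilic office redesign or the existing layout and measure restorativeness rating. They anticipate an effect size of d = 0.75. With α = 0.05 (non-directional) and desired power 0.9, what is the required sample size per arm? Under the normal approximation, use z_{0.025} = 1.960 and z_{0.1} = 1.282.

n = 38 per group

For two independent groups with equal n: n = 2·((z_{α/2} + z_β) / d)².
z_{α/2} + z_β = 1.960 + 1.282 = 3.242.
n = 2 × (3.242 / 0.75)² = 2 × 4.323² = 2 × 18.69 = 37.4.
Round up to the next whole participant.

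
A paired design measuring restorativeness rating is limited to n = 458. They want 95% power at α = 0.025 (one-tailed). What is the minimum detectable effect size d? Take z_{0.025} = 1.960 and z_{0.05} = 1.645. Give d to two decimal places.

For a single sample (or paired design) of n = 458: d_min = (z_{α} + z_β)/√n.
z-sum = 1.960 + 1.645 = 3.605.
d_min = 3.605 / √458 = 3.605 / 21.401 = 0.168.

d_min ≈ 0.17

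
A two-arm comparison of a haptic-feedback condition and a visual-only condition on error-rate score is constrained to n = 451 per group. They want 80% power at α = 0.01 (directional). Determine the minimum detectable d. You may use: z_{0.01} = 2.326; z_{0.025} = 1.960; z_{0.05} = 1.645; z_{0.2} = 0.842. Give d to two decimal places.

For two independent groups of n = 451 each: d_min = (z_{α} + z_β)·√(2/n).
z-sum = 2.326 + 0.842 = 3.168.
d_min = 3.168 × √(2/451) = 3.168 × 0.0666 = 0.211.

d_min ≈ 0.21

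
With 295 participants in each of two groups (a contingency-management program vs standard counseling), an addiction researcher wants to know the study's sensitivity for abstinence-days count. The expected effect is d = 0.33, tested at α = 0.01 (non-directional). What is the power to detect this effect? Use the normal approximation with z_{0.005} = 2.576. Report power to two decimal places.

power ≈ 0.92

For two equal groups, power = Φ(d·√(n/2) − z_{α/2}).
d·√(n/2) = 0.33 × √(295/2) = 0.33 × 12.145 = 4.008.
z_β = 4.008 − 2.576 = 1.432.
Power = Φ(1.432) = 0.924.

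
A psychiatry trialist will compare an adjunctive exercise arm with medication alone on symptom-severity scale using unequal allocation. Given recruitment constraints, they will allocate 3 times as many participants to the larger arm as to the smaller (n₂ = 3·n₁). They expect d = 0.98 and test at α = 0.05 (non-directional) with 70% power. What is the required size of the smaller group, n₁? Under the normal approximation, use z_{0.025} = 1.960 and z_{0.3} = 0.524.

With allocation ratio k = n₂/n₁ = 3, Var(x̄₁−x̄₂) = σ²(1/n₁ + 1/(k·n₁)) = σ²·(k+1)/(k·n₁).
So n₁ = (1 + 1/k)·((z_{α/2} + z_β)/d)² = 1.333 × (2.484/0.98)².
n₁ = 1.333 × 6.42 = 8.6.
Round up: n₁ = 9, giving n₂ = 3 × 9 = 27.

n₁ = 9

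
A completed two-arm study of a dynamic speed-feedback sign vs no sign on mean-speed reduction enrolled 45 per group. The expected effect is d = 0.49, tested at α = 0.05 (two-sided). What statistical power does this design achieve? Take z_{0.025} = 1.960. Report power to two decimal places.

For two equal groups, power = Φ(d·√(n/2) − z_{α/2}).
d·√(n/2) = 0.49 × √(45/2) = 0.49 × 4.743 = 2.324.
z_β = 2.324 − 1.960 = 0.364.
Power = Φ(0.364) = 0.642.

power ≈ 0.64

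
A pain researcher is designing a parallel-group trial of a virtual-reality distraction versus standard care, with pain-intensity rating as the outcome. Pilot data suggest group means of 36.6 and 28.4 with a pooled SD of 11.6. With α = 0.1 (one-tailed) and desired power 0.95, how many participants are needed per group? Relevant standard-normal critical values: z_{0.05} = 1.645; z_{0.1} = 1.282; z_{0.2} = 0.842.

n = 35 per group

Cohen's d = |M₁ − M₂| / SD_pooled = |36.6 − 28.4| / 11.6 = 8.2 / 11.6 = 0.707.
For two independent groups with equal n: n = 2·((z_{α} + z_β) / d)².
z_{α} + z_β = 1.282 + 1.645 = 2.927.
n = 2 × (2.927 / 0.707)² = 2 × 4.140² = 2 × 17.14 = 34.3.
Round up to the next whole participant.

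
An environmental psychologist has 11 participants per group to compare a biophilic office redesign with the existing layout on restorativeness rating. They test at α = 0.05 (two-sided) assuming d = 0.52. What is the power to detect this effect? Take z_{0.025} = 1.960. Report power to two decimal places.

For two equal groups, power = Φ(d·√(n/2) − z_{α/2}).
d·√(n/2) = 0.52 × √(11/2) = 0.52 × 2.345 = 1.220.
z_β = 1.220 − 1.960 = -0.740.
Power = Φ(-0.740) = 0.230.

power ≈ 0.23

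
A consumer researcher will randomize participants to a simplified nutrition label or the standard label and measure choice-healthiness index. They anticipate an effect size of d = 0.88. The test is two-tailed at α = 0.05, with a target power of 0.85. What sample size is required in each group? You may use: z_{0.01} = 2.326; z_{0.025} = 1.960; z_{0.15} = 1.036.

For two independent groups with equal n: n = 2·((z_{α/2} + z_β) / d)².
z_{α/2} + z_β = 1.960 + 1.036 = 2.996.
n = 2 × (2.996 / 0.88)² = 2 × 3.405² = 2 × 11.59 = 23.2.
Round up to the next whole participant.

n = 24 per group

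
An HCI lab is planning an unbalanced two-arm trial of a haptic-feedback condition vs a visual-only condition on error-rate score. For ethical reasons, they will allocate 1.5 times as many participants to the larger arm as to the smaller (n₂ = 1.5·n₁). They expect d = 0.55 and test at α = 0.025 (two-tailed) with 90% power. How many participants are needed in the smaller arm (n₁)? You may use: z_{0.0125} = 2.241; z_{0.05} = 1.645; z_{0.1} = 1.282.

n₁ = 69

With allocation ratio k = n₂/n₁ = 1.5, Var(x̄₁−x̄₂) = σ²(1/n₁ + 1/(k·n₁)) = σ²·(k+1)/(k·n₁).
So n₁ = (1 + 1/k)·((z_{α/2} + z_β)/d)² = 1.667 × (3.523/0.55)².
n₁ = 1.667 × 41.03 = 68.4.
Round up: n₁ = 69, giving n₂ = ⌈1.5 × 69⌉ = ⌈103.5⌉ = 104.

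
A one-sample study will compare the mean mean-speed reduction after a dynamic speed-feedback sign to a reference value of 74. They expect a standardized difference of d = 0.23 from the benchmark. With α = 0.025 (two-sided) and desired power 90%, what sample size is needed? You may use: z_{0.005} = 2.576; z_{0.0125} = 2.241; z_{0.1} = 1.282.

n = 235

For a one-sample test: n = ((z_{α/2} + z_β) / d)².
z_{α/2} + z_β = 2.241 + 1.282 = 3.523.
n = (3.523 / 0.23)² = 15.317² = 234.62.
Round up.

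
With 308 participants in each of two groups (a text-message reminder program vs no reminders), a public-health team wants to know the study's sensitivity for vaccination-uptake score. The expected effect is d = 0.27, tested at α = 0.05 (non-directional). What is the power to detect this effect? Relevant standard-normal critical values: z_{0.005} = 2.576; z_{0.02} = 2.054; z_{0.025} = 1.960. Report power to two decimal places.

power ≈ 0.92

For two equal groups, power = Φ(d·√(n/2) − z_{α/2}).
d·√(n/2) = 0.27 × √(308/2) = 0.27 × 12.410 = 3.351.
z_β = 3.351 − 1.960 = 1.391.
Power = Φ(1.391) = 0.918.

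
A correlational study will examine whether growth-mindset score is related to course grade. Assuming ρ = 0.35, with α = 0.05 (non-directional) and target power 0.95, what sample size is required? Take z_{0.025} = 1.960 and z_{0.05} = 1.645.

Fisher's z: C = ½·ln((1+r)/(1−r)) = ½·ln(2.0769) = 0.3654.
n = ((z_{α/2} + z_β)/C)² + 3.
(1.960 + 1.645) / 0.3654 = 3.605 / 0.3654 = 9.866.
n = 9.866² + 3 = 97.34 + 3 = 100.3.
Round up.

n = 101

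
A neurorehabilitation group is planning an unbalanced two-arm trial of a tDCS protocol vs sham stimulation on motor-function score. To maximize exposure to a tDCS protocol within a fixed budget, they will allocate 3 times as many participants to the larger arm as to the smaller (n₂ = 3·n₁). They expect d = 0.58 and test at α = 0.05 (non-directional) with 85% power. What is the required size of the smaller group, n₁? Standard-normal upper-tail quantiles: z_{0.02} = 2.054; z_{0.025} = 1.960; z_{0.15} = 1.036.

With allocation ratio k = n₂/n₁ = 3, Var(x̄₁−x̄₂) = σ²(1/n₁ + 1/(k·n₁)) = σ²·(k+1)/(k·n₁).
So n₁ = (1 + 1/k)·((z_{α/2} + z_β)/d)² = 1.333 × (2.996/0.58)².
n₁ = 1.333 × 26.68 = 35.6.
Round up: n₁ = 36, giving n₂ = 3 × 36 = 108.

n₁ = 36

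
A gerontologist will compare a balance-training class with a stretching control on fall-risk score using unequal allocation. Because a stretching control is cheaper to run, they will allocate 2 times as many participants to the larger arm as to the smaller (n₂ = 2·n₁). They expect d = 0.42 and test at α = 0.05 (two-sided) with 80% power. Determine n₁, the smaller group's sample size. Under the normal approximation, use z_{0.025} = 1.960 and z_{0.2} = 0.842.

n₁ = 67

With allocation ratio k = n₂/n₁ = 2, Var(x̄₁−x̄₂) = σ²(1/n₁ + 1/(k·n₁)) = σ²·(k+1)/(k·n₁).
So n₁ = (1 + 1/k)·((z_{α/2} + z_β)/d)² = 1.500 × (2.802/0.42)².
n₁ = 1.500 × 44.51 = 66.8.
Round up: n₁ = 67, giving n₂ = 2 × 67 = 134.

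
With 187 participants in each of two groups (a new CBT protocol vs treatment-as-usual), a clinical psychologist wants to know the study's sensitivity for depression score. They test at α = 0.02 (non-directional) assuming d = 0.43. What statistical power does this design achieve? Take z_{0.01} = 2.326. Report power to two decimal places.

power ≈ 0.97

For two equal groups, power = Φ(d·√(n/2) − z_{α/2}).
d·√(n/2) = 0.43 × √(187/2) = 0.43 × 9.670 = 4.158.
z_β = 4.158 − 2.326 = 1.832.
Power = Φ(1.832) = 0.967.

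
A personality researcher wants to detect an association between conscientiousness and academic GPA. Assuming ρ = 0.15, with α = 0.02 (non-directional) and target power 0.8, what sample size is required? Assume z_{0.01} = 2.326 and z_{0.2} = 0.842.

Fisher's z: C = ½·ln((1+r)/(1−r)) = ½·ln(1.3529) = 0.1511.
n = ((z_{α/2} + z_β)/C)² + 3.
(2.326 + 0.842) / 0.1511 = 3.168 / 0.1511 = 20.966.
n = 20.966² + 3 = 439.58 + 3 = 442.6.
Round up.

n = 443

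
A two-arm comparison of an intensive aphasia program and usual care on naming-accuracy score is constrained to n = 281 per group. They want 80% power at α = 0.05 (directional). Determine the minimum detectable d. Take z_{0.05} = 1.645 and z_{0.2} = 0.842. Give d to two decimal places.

d_min ≈ 0.21

For two independent groups of n = 281 each: d_min = (z_{α} + z_β)·√(2/n).
z-sum = 1.645 + 0.842 = 2.487.
d_min = 2.487 × √(2/281) = 2.487 × 0.0844 = 0.210.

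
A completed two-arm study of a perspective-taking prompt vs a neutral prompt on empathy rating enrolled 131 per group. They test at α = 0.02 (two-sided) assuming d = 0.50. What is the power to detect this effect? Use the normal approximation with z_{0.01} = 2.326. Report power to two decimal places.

For two equal groups, power = Φ(d·√(n/2) − z_{α/2}).
d·√(n/2) = 0.50 × √(131/2) = 0.50 × 8.093 = 4.047.
z_β = 4.047 − 2.326 = 1.721.
Power = Φ(1.721) = 0.957.

power ≈ 0.96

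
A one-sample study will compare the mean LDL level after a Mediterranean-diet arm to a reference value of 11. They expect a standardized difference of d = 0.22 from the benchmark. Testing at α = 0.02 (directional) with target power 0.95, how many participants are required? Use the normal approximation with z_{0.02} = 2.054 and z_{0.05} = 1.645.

For a one-sample test: n = ((z_{α} + z_β) / d)².
z_{α} + z_β = 2.054 + 1.645 = 3.699.
n = (3.699 / 0.22)² = 16.814² = 282.70.
Round up.

n = 283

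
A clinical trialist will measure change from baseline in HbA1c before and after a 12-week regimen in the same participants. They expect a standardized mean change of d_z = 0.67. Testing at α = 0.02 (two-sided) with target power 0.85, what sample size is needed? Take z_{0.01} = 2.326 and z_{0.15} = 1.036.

For a paired (one-sample on differences) test: n = ((z_{α/2} + z_β) / d)².
z_{α/2} + z_β = 2.326 + 1.036 = 3.362.
n = (3.362 / 0.67)² = 5.018² = 25.18.
Round up.

n = 26 pairs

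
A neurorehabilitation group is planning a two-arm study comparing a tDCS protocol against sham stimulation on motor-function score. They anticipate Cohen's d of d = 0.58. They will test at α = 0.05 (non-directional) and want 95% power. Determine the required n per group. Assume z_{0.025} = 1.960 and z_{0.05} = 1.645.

n = 78 per group

For two independent groups with equal n: n = 2·((z_{α/2} + z_β) / d)².
z_{α/2} + z_β = 1.960 + 1.645 = 3.605.
n = 2 × (3.605 / 0.58)² = 2 × 6.216² = 2 × 38.63 = 77.3.
Round up to the next whole participant.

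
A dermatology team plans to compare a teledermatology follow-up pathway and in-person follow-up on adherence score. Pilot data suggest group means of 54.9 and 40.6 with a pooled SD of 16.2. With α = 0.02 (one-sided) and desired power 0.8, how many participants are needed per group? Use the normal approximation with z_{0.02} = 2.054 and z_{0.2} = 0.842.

n = 22 per group

Cohen's d = |M₁ − M₂| / SD_pooled = |54.9 − 40.6| / 16.2 = 14.3 / 16.2 = 0.883.
For two independent groups with equal n: n = 2·((z_{α} + z_β) / d)².
z_{α} + z_β = 2.054 + 0.842 = 2.896.
n = 2 × (2.896 / 0.883)² = 2 × 3.280² = 2 × 10.76 = 21.5.
Round up to the next whole participant.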